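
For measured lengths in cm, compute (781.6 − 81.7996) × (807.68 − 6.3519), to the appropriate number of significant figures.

781.6 − 81.7996 = 699.8004, limited to 1 d.p. → 4 s.f.; 807.68 − 6.3519 = 801.3281, limited to 2 d.p. → 5 s.f.
Carrying full precision, 699.8004 × 801.3281 = 560769.724911…; keep min(4, 5) = 4 s.f.
Rounded to 4 significant figures: 5.608 × 10^5 cm².

5.608 × 10^5 cm²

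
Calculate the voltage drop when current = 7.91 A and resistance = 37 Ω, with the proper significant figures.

2.9 × 10² V

voltage drop = 7.91 A × 37 Ω = 292.67 V.
7.91 has 3 significant figures; 37 has 2.
Division/multiplication keeps the fewest: 2 significant figures.
Rounded: 2.9 × 10² V.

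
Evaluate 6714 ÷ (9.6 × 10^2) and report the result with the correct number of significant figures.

7.0

6714 ÷ (9.6 × 10^2) = 6.99375
Multiplication/division keeps the fewest significant figures: 6714 → 4 s.f., 9.6 × 10^2 → 2 s.f.; limit is 2.
Rounded to 2 significant figures: 7.0.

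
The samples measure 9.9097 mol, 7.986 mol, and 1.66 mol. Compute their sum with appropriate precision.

9.9097 mol + 7.986 mol + 1.66 mol = 19.5557 mol.
Addition/subtraction keeps the fewest decimal places: 9.9097 → 4 decimal places, 7.986 → 3 decimal places, 1.66 → 2 decimal places; limit is 2.
Rounded to 2 decimal places: 19.56 mol.

19.56 mol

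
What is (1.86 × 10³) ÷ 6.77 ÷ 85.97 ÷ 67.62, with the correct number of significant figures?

(1.86 × 10³) ÷ 6.77 ÷ 85.97 ÷ 67.62 = 0.0472609211792…
Multiplication/division keeps the fewest significant figures: 1.86 × 10³ → 3 s.f., 6.77 → 3 s.f., 85.97 → 4 s.f., 67.62 → 4 s.f.; limit is 3.
Rounded to 3 significant figures: 0.0473.

0.0473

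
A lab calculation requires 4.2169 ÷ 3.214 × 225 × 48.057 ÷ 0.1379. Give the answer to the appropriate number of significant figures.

1.03 × 10^5

4.2169 ÷ 3.214 × 225 × 48.057 ÷ 0.1379 = 102877.958565…
Multiplication/division keeps the fewest significant figures: 4.2169 → 5 s.f., 3.214 → 4 s.f., 225 → 3 s.f., 48.057 → 5 s.f., 0.1379 → 4 s.f.; limit is 3.
Rounded to 3 significant figures: 1.03 × 10^5.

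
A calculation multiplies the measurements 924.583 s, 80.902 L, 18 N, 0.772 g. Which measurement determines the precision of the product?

924.583 s → 6 s.f.; 80.902 L → 5 s.f.; 18 N → 2 s.f.; 0.772 g → 3 s.f.
The fewest is 2 significant figures, from 18 N.

18 N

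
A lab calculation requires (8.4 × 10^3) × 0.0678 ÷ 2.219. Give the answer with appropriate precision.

(8.4 × 10^3) × 0.0678 ÷ 2.219 = 256.65615142…
Multiplication/division keeps the fewest significant figures: 8.4 × 10^3 → 2 s.f., 0.0678 → 3 s.f., 2.219 → 4 s.f.; limit is 2.
Rounded to 2 significant figures: 2.6 × 10^2.

2.6 × 10^2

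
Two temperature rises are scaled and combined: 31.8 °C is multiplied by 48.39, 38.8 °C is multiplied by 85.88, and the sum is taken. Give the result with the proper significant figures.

4.87 × 10³ °C

31.8 × 48.39 = 1538.802 → 1.54 × 10³ °C (3 s.f., last digit at the 10^1 place).
38.8 × 85.88 = 3332.144 → 3.33 × 10³ °C (3 s.f., last digit at the 10^1 place).
Sum: 4870.946 °C; keep the coarser place, 10^1.
Result: 4.87 × 10³ °C.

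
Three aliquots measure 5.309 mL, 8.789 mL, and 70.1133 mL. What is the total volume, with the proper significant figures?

84.211 mL

5.309 mL + 8.789 mL + 70.1133 mL = 84.2113 mL.
Addition/subtraction keeps the fewest decimal places: 5.309 → 3 decimal places, 8.789 → 3 decimal places, 70.1133 → 4 decimal places; limit is 3.
Rounded to 3 decimal places: 84.211 mL.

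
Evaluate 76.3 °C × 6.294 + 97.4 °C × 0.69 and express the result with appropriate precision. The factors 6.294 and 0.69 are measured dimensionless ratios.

76.3 × 6.294 = 480.2322 → 4.80 × 10^2 °C (3 s.f., last digit at the 10^0 place).
97.4 × 0.69 = 67.206 → 67 °C (2 s.f., last digit at the 10^0 place).
Sum: 547.4382 °C; keep the coarser place, 10^0.
Result: 547 °C.

547 °C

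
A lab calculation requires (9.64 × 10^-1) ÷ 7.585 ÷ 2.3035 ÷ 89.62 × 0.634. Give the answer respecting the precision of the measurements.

3.90 × 10^-4

(9.64 × 10^-1) ÷ 7.585 ÷ 2.3035 ÷ 89.62 × 0.634 = 0.000390317074948…
Multiplication/division keeps the fewest significant figures: 9.64 × 10^-1 → 3 s.f., 7.585 → 4 s.f., 2.3035 → 5 s.f., 89.62 → 4 s.f., 0.634 → 3 s.f.; limit is 3.
Rounded to 3 significant figures: 3.90 × 10^-4.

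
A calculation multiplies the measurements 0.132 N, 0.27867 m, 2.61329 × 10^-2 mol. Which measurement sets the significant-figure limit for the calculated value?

0.132 N

0.132 N → 3 s.f.; 0.27867 m → 5 s.f.; 2.61329 × 10^-2 mol → 6 s.f.
The fewest is 3 significant figures, from 0.132 N.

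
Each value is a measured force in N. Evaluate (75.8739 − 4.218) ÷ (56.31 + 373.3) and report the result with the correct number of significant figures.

0.1668

75.8739 − 4.218 = 71.6559, limited to 3 d.p. → 5 s.f.; 56.31 + 373.3 = 429.61, limited to 1 d.p. → 4 s.f.
Carrying full precision, 71.6559 ÷ 429.61 = 0.166792905193…; keep min(5, 4) = 4 s.f.
Rounded to 4 significant figures: 0.1668.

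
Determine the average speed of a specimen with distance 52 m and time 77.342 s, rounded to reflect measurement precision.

0.67 m/s

average speed = 52 m ÷ 77.342 s = 0.672338444829… m/s.
52 has 2 significant figures; 77.342 has 5.
Division/multiplication keeps the fewest: 2 significant figures.
Rounded: 0.67 m/s.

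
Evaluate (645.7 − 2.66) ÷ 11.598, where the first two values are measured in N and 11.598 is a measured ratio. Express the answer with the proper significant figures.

55.44 N

645.7 N − 2.66 N = 643.04 N; the difference is limited to 1 decimal place (4 s.f.).
Carrying full precision, 643.04 ÷ 11.598 = 55.4440420762… N; 11.598 has 5 s.f., so the result keeps min(4, 5) = 4 s.f.
Rounded to 4 significant figures: 55.44 N.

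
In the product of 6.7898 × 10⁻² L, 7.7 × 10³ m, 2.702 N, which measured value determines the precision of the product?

6.7898 × 10⁻² L → 5 s.f.; 7.7 × 10³ m → 2 s.f.; 2.702 N → 4 s.f.
The fewest is 2 significant figures, from 7.7 × 10³ m.

7.7 × 10³ m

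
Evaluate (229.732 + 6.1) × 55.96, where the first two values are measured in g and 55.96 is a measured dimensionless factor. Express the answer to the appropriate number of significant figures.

1.320 × 10⁴ g

229.732 g + 6.1 g = 235.832 g; the sum is limited to 1 decimal place (4 s.f.).
Carrying full precision, 235.832 × 55.96 = 13197.15872 g; 55.96 has 4 s.f., so the result keeps min(4, 4) = 4 s.f.
Rounded to 4 significant figures: 1.320 × 10⁴ g.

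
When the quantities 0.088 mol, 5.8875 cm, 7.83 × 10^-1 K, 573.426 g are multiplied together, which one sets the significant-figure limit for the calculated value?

0.088 mol → 2 s.f.; 5.8875 cm → 5 s.f.; 7.83 × 10^-1 K → 3 s.f.; 573.426 g → 6 s.f.
The fewest is 2 significant figures, from 0.088 mol.

0.088 mol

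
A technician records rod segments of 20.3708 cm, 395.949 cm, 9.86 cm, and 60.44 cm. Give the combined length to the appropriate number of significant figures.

486.62 cm

20.3708 cm + 395.949 cm + 9.86 cm + 60.44 cm = 486.6198 cm.
Addition/subtraction keeps the fewest decimal places: 20.3708 → 4 decimal places, 395.949 → 3 decimal places, 9.86 → 2 decimal places, 60.44 → 2 decimal places; limit is 2.
Rounded to 2 decimal places: 486.62 cm.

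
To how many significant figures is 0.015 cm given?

0.015: leading zeros are not significant.

2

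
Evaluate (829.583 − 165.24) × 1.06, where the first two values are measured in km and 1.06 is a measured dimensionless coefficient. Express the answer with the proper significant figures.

829.583 km − 165.24 km = 664.343 km; the difference is limited to 2 decimal places (5 s.f.).
Carrying full precision, 664.343 × 1.06 = 704.20358 km; 1.06 has 3 s.f., so the result keeps min(5, 3) = 3 s.f.
Rounded to 3 significant figures: 704 km.

704 km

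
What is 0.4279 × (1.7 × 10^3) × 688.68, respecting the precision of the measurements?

0.4279 × (1.7 × 10^3) × 688.68 = 500966.4924
Multiplication/division keeps the fewest significant figures: 0.4279 → 4 s.f., 1.7 × 10^3 → 2 s.f., 688.68 → 5 s.f.; limit is 2.
Rounded to 2 significant figures: 5.0 × 10^5.

5.0 × 10^5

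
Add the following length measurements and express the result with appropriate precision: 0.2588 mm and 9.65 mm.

9.91 mm

0.2588 mm + 9.65 mm = 9.9088 mm.
Addition/subtraction keeps the fewest decimal places: 0.2588 → 4 decimal places, 9.65 → 2 decimal places; limit is 2.
Rounded to 2 decimal places: 9.91 mm.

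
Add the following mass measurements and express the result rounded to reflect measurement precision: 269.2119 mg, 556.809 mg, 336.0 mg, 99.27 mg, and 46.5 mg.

269.2119 mg + 556.809 mg + 336.0 mg + 99.27 mg + 46.5 mg = 1307.7909 mg.
Addition/subtraction keeps the fewest decimal places: 269.2119 → 4 decimal places, 556.809 → 3 decimal places, 336.0 → 1 decimal place, 99.27 → 2 decimal places, 46.5 → 1 decimal place; limit is 1.
Rounded to 1 decimal place: 1307.8 mg.

1307.8 mg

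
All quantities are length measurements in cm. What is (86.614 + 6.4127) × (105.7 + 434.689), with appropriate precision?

5.027 × 10⁴ cm²

86.614 + 6.4127 = 93.0267, limited to 3 d.p. → 5 s.f.; 105.7 + 434.689 = 540.389, limited to 1 d.p. → 4 s.f.
Carrying full precision, 93.0267 × 540.389 = 50270.6053863; keep min(5, 4) = 4 s.f.
Rounded to 4 significant figures: 5.027 × 10⁴ cm².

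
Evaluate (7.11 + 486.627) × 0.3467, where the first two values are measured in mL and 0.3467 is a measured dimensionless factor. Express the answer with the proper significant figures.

7.11 mL + 486.627 mL = 493.737 mL; the sum is limited to 2 decimal places (5 s.f.).
Carrying full precision, 493.737 × 0.3467 = 171.1786179 mL; 0.3467 has 4 s.f., so the result keeps min(5, 4) = 4 s.f.
Rounded to 4 significant figures: 171.2 mL.

171.2 mL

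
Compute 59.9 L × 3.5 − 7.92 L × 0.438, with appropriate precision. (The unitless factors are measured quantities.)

59.9 × 3.5 = 209.65 → 2.1 × 10² L (2 s.f., last digit at the 10^1 place).
7.92 × 0.438 = 3.46896 → 3.47 L (3 s.f., last digit at the 10^-2 place).
Difference: 206.18104 L; keep the coarser place, 10^1.
Result: 2.1 × 10² L.

2.1 × 10² L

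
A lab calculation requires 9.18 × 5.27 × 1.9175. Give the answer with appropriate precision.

9.18 × 5.27 × 1.9175 = 92.7659655
Multiplication/division keeps the fewest significant figures: 9.18 → 3 s.f., 5.27 → 3 s.f., 1.9175 → 5 s.f.; limit is 3.
Rounded to 3 significant figures: 92.8.

92.8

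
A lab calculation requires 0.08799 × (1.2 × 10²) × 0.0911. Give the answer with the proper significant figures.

0.08799 × (1.2 × 10²) × 0.0911 = 0.96190668
Multiplication/division keeps the fewest significant figures: 0.08799 → 4 s.f., 1.2 × 10² → 2 s.f., 0.0911 → 3 s.f.; limit is 2.
Rounded to 2 significant figures: 0.96.

0.96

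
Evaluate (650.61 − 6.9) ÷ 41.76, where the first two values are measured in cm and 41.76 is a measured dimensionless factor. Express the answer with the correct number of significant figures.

650.61 cm − 6.9 cm = 643.71 cm; the difference is limited to 1 decimal place (4 s.f.).
Carrying full precision, 643.71 ÷ 41.76 = 15.4145114943… cm; 41.76 has 4 s.f., so the result keeps min(4, 4) = 4 s.f.
Rounded to 4 significant figures: 15.41 cm.

15.41 cm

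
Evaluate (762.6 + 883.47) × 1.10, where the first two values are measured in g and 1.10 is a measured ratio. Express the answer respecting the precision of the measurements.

762.6 g + 883.47 g = 1646.07 g; the sum is limited to 1 decimal place (5 s.f.).
Carrying full precision, 1646.07 × 1.10 = 1810.677 g; 1.10 has 3 s.f., so the result keeps min(5, 3) = 3 s.f.
Rounded to 3 significant figures: 1.81 × 10^3 g.

1.81 × 10^3 g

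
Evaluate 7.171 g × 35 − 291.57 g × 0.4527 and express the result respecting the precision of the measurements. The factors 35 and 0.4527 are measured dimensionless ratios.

1.2 × 10² g

7.171 × 35 = 250.985 → 2.5 × 10² g (2 s.f., last digit at the 10^1 place).
291.57 × 0.4527 = 131.993739 → 132.0 g (4 s.f., last digit at the 10^-1 place).
Difference: 118.991261 g; keep the coarser place, 10^1.
Result: 1.2 × 10² g.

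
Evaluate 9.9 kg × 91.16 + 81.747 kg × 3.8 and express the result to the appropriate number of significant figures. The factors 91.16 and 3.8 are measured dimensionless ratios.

1.21 × 10³ kg

9.9 × 91.16 = 902.484 → 9.0 × 10² kg (2 s.f., last digit at the 10^1 place).
81.747 × 3.8 = 310.6386 → 3.1 × 10² kg (2 s.f., last digit at the 10^1 place).
Sum: 1213.1226 kg; keep the coarser place, 10^1.
Result: 1.21 × 10³ kg.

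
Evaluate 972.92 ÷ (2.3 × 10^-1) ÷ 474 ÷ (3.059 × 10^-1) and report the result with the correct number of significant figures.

29

972.92 ÷ (2.3 × 10^-1) ÷ 474 ÷ (3.059 × 10^-1) = 29.1736975662…
Multiplication/division keeps the fewest significant figures: 972.92 → 5 s.f., 2.3 × 10^-1 → 2 s.f., 474 → 3 s.f., 3.059 × 10^-1 → 4 s.f.; limit is 2.
Rounded to 2 significant figures: 29.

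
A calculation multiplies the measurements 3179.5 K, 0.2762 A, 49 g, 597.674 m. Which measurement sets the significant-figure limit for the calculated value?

3179.5 K → 5 s.f.; 0.2762 A → 4 s.f.; 49 g → 2 s.f.; 597.674 m → 6 s.f.
The fewest is 2 significant figures, from 49 g.

49 g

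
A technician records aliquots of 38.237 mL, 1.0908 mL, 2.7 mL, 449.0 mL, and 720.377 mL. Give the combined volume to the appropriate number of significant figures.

38.237 mL + 1.0908 mL + 2.7 mL + 449.0 mL + 720.377 mL = 1211.4048 mL.
Addition/subtraction keeps the fewest decimal places: 38.237 → 3 decimal places, 1.0908 → 4 decimal places, 2.7 → 1 decimal place, 449.0 → 1 decimal place, 720.377 → 3 decimal places; limit is 1.
Rounded to 1 decimal place: 1211.4 mL.

1211.4 mL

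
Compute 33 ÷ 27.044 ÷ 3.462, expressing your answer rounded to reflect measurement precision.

33 ÷ 27.044 ÷ 3.462 = 0.352464960497…
Multiplication/division keeps the fewest significant figures: 33 → 2 s.f., 27.044 → 5 s.f., 3.462 → 4 s.f.; limit is 2.
Rounded to 2 significant figures: 0.35.

0.35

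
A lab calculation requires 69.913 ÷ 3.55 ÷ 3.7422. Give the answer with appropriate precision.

5.26

69.913 ÷ 3.55 ÷ 3.7422 = 5.26262701537…
Multiplication/division keeps the fewest significant figures: 69.913 → 5 s.f., 3.55 → 3 s.f., 3.7422 → 5 s.f.; limit is 3.
Rounded to 3 significant figures: 5.26.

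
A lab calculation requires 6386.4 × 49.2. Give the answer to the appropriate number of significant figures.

6386.4 × 49.2 = 314210.88
Multiplication/division keeps the fewest significant figures: 6386.4 → 5 s.f., 49.2 → 3 s.f.; limit is 3.
Rounded to 3 significant figures: 3.14 × 10⁵.

3.14 × 10⁵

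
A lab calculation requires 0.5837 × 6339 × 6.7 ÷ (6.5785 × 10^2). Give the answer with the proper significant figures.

0.5837 × 6339 × 6.7 ÷ (6.5785 × 10^2) = 37.6841191913…
Multiplication/division keeps the fewest significant figures: 0.5837 → 4 s.f., 6339 → 4 s.f., 6.7 → 2 s.f., 6.5785 × 10^2 → 5 s.f.; limit is 2.
Rounded to 2 significant figures: 38.

38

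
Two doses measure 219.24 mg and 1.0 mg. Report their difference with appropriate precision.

218.2 mg

219.24 mg − 1.0 mg = 218.24 mg.
Addition/subtraction keeps the fewest decimal places: 219.24 → 2 decimal places, 1.0 → 1 decimal place; limit is 1.
Rounded to 1 decimal place: 218.2 mg.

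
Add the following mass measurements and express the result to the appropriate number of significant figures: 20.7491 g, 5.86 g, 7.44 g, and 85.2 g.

20.7491 g + 5.86 g + 7.44 g + 85.2 g = 119.2491 g.
Addition/subtraction keeps the fewest decimal places: 20.7491 → 4 decimal places, 5.86 → 2 decimal places, 7.44 → 2 decimal places, 85.2 → 1 decimal place; limit is 1.
Rounded to 1 decimal place: 119.2 g.

119.2 g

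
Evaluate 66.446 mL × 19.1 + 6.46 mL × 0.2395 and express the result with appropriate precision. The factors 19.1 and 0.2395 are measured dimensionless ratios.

1.27 × 10³ mL

66.446 × 19.1 = 1269.1186 → 1.27 × 10³ mL (3 s.f., last digit at the 10^1 place).
6.46 × 0.2395 = 1.54717 → 1.55 mL (3 s.f., last digit at the 10^-2 place).
Sum: 1270.66577 mL; keep the coarser place, 10^1.
Result: 1.27 × 10³ mL.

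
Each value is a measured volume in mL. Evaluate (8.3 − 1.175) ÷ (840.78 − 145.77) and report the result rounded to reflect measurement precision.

8.3 − 1.175 = 7.125, limited to 1 d.p. → 2 s.f.; 840.78 − 145.77 = 695.01, limited to 2 d.p. → 5 s.f.
Carrying full precision, 7.125 ÷ 695.01 = 0.0102516510554…; keep min(2, 5) = 2 s.f.
Rounded to 2 significant figures: 0.010.

0.010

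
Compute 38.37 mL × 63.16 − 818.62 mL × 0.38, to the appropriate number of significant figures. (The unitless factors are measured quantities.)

38.37 × 63.16 = 2423.4492 → 2423 mL (4 s.f., last digit at the 10^0 place).
818.62 × 0.38 = 311.0756 → 3.1 × 10^2 mL (2 s.f., last digit at the 10^1 place).
Difference: 2112.3736 mL; keep the coarser place, 10^1.
Result: 2.11 × 10^3 mL.

2.11 × 10^3 mL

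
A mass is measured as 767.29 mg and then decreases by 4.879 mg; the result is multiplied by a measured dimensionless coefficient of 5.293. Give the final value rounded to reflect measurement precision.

4.035 × 10³ mg

767.29 mg − 4.879 mg = 762.411 mg; the difference is limited to 2 decimal places (5 s.f.).
Carrying full precision, 762.411 × 5.293 = 4035.441423 mg; 5.293 has 4 s.f., so the result keeps min(5, 4) = 4 s.f.
Rounded to 4 significant figures: 4.035 × 10³ mg.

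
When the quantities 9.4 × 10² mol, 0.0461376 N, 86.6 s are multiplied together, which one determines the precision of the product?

9.4 × 10² mol → 2 s.f.; 0.0461376 N → 6 s.f.; 86.6 s → 3 s.f.
The fewest is 2 significant figures, from 9.4 × 10² mol.

9.4 × 10² mol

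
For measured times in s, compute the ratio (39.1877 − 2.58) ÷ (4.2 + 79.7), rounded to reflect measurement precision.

39.1877 − 2.58 = 36.6077, limited to 2 d.p. → 4 s.f.; 4.2 + 79.7 = 83.9, limited to 1 d.p. → 3 s.f.
Carrying full precision, 36.6077 ÷ 83.9 = 0.436325387366…; keep min(4, 3) = 3 s.f.
Rounded to 3 significant figures: 0.436.

0.436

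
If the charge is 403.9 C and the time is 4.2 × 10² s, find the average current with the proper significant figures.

0.96 A

average current = 403.9 C ÷ 4.2 × 10² s = 0.961666666667… A.
403.9 has 4 significant figures; 4.2 × 10² has 2.
Division/multiplication keeps the fewest: 2 significant figures.
Rounded: 0.96 A.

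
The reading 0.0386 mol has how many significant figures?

0.0386: leading zeros are not significant.

3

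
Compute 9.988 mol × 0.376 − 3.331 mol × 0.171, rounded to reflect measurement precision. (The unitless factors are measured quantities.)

3.19 mol

9.988 × 0.376 = 3.755488 → 3.76 mol (3 s.f., last digit at the 10^-2 place).
3.331 × 0.171 = 0.569601 → 0.570 mol (3 s.f., last digit at the 10^-3 place).
Difference: 3.185887 mol; keep the coarser place, 10^-2.
Result: 3.19 mol.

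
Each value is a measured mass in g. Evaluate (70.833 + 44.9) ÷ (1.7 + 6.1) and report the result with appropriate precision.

15

70.833 + 44.9 = 115.733, limited to 1 d.p. → 4 s.f.; 1.7 + 6.1 = 7.8, limited to 1 d.p. → 2 s.f.
Carrying full precision, 115.733 ÷ 7.8 = 14.8375641026…; keep min(4, 2) = 2 s.f.
Rounded to 2 significant figures: 15.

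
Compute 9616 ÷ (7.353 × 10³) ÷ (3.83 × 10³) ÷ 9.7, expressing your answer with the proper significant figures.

9616 ÷ (7.353 × 10³) ÷ (3.83 × 10³) ÷ 9.7 = 0.0000352013549535…
Multiplication/division keeps the fewest significant figures: 9616 → 4 s.f., 7.353 × 10³ → 4 s.f., 3.83 × 10³ → 3 s.f., 9.7 → 2 s.f.; limit is 2.
Rounded to 2 significant figures: 3.5 × 10⁻⁵.

3.5 × 10⁻⁵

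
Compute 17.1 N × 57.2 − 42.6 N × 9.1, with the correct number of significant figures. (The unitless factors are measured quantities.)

5.9 × 10² N

17.1 × 57.2 = 978.12 → 978 N (3 s.f., last digit at the 10^0 place).
42.6 × 9.1 = 387.66 → 3.9 × 10² N (2 s.f., last digit at the 10^1 place).
Difference: 590.46 N; keep the coarser place, 10^1.
Result: 5.9 × 10² N.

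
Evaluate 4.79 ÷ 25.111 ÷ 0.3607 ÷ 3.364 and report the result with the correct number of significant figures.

4.79 ÷ 25.111 ÷ 0.3607 ÷ 3.364 = 0.15720609354…
Multiplication/division keeps the fewest significant figures: 4.79 → 3 s.f., 25.111 → 5 s.f., 0.3607 → 4 s.f., 3.364 → 4 s.f.; limit is 3.
Rounded to 3 significant figures: 0.157.

0.157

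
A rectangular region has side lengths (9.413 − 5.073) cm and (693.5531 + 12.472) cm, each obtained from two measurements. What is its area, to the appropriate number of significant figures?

3064 cm²

9.413 − 5.073 = 4.340, limited to 3 d.p. → 4 s.f.; 693.5531 + 12.472 = 706.0251, limited to 3 d.p. → 6 s.f.
Carrying full precision, 4.340 × 706.0251 = 3064.148934; keep min(4, 6) = 4 s.f.
Rounded to 4 significant figures: 3064 cm².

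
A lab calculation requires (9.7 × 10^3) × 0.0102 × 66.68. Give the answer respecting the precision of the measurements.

6.6 × 10^3

(9.7 × 10^3) × 0.0102 × 66.68 = 6597.3192
Multiplication/division keeps the fewest significant figures: 9.7 × 10^3 → 2 s.f., 0.0102 → 3 s.f., 66.68 → 4 s.f.; limit is 2.
Rounded to 2 significant figures: 6.6 × 10^3.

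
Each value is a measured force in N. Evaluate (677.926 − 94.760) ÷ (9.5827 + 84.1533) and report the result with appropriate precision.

677.926 − 94.760 = 583.166, limited to 3 d.p. → 6 s.f.; 9.5827 + 84.1533 = 93.7360, limited to 4 d.p. → 6 s.f.
Carrying full precision, 583.166 ÷ 93.7360 = 6.22136639071…; keep min(6, 6) = 6 s.f.
Rounded to 6 significant figures: 6.22137.

6.22137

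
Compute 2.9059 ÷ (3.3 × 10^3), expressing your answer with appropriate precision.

2.9059 ÷ (3.3 × 10^3) = 0.000880575757576…
Multiplication/division keeps the fewest significant figures: 2.9059 → 5 s.f., 3.3 × 10^3 → 2 s.f.; limit is 2.
Rounded to 2 significant figures: 8.8 × 10^-4.

8.8 × 10^-4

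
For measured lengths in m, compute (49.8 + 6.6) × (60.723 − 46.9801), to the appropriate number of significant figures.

49.8 + 6.6 = 56.4, limited to 1 d.p. → 3 s.f.; 60.723 − 46.9801 = 13.7429, limited to 3 d.p. → 5 s.f.
Carrying full precision, 56.4 × 13.7429 = 775.09956; keep min(3, 5) = 3 s.f.
Rounded to 3 significant figures: 775 m².

775 m²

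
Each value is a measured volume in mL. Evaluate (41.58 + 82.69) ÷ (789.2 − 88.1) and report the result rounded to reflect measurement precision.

41.58 + 82.69 = 124.27, limited to 2 d.p. → 5 s.f.; 789.2 − 88.1 = 701.1, limited to 1 d.p. → 4 s.f.
Carrying full precision, 124.27 ÷ 701.1 = 0.177250035658…; keep min(5, 4) = 4 s.f.
Rounded to 4 significant figures: 0.1773.

0.1773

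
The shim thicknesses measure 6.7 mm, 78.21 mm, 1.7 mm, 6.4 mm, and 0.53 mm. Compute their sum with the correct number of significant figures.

93.5 mm

6.7 mm + 78.21 mm + 1.7 mm + 6.4 mm + 0.53 mm = 93.54 mm.
Addition/subtraction keeps the fewest decimal places: 6.7 → 1 decimal place, 78.21 → 2 decimal places, 1.7 → 1 decimal place, 6.4 → 1 decimal place, 0.53 → 2 decimal places; limit is 1.
Rounded to 1 decimal place: 93.5 mm.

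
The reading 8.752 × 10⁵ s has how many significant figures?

4

8.752 × 10⁵: in scientific notation every digit of the coefficient is significant.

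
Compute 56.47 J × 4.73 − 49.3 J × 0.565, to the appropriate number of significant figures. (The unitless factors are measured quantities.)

239 J

56.47 × 4.73 = 267.1031 → 267 J (3 s.f., last digit at the 10^0 place).
49.3 × 0.565 = 27.8545 → 27.9 J (3 s.f., last digit at the 10^-1 place).
Difference: 239.2486 J; keep the coarser place, 10^0.
Result: 239 J.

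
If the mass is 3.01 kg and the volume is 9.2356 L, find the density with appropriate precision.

density = 3.01 kg ÷ 9.2356 L = 0.325912772316… kg/L.
3.01 has 3 significant figures; 9.2356 has 5.
Division/multiplication keeps the fewest: 3 significant figures.
Rounded: 0.326 kg/L.

0.326 kg/L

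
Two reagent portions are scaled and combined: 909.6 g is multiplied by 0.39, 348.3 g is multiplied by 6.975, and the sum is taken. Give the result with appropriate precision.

2.78 × 10³ g

909.6 × 0.39 = 354.744 → 3.5 × 10² g (2 s.f., last digit at the 10^1 place).
348.3 × 6.975 = 2429.3925 → 2429 g (4 s.f., last digit at the 10^0 place).
Sum: 2784.1365 g; keep the coarser place, 10^1.
Result: 2.78 × 10³ g.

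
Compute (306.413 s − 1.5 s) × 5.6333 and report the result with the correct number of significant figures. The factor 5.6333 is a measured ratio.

1718 s

306.413 s − 1.5 s = 304.913 s; the difference is limited to 1 decimal place (4 s.f.).
Carrying full precision, 304.913 × 5.6333 = 1717.6664029 s; 5.6333 has 5 s.f., so the result keeps min(4, 5) = 4 s.f.
Rounded to 4 significant figures: 1718 s.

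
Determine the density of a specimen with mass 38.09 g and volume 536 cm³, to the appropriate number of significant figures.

0.0711 g/cm³

density = 38.09 g ÷ 536 cm³ = 0.0710634328358… g/cm³.
38.09 has 4 significant figures; 536 has 3.
Division/multiplication keeps the fewest: 3 significant figures.
Rounded: 0.0711 g/cm³.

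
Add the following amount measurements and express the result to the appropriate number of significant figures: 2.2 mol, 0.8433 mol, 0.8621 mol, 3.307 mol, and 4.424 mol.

2.2 mol + 0.8433 mol + 0.8621 mol + 3.307 mol + 4.424 mol = 11.6364 mol.
Addition/subtraction keeps the fewest decimal places: 2.2 → 1 decimal place, 0.8433 → 4 decimal places, 0.8621 → 4 decimal places, 3.307 → 3 decimal places, 4.424 → 3 decimal places; limit is 1.
Rounded to 1 decimal place: 11.6 mol.

11.6 mol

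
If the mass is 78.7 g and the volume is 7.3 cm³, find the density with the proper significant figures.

density = 78.7 g ÷ 7.3 cm³ = 10.7808219178… g/cm³.
78.7 has 3 significant figures; 7.3 has 2.
Division/multiplication keeps the fewest: 2 significant figures.
Rounded: 11 g/cm³.

11 g/cm³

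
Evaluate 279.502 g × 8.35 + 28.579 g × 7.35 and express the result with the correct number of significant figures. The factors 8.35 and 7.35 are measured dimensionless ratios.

279.502 × 8.35 = 2333.8417 → 2.33 × 10^3 g (3 s.f., last digit at the 10^1 place).
28.579 × 7.35 = 210.05565 → 2.10 × 10^2 g (3 s.f., last digit at the 10^0 place).
Sum: 2543.89735 g; keep the coarser place, 10^1.
Result: 2.54 × 10^3 g.

2.54 × 10^3 g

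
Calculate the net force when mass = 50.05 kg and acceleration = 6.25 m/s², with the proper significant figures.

net force = 50.05 kg × 6.25 m/s² = 312.8125 N.
50.05 has 4 significant figures; 6.25 has 3.
Division/multiplication keeps the fewest: 3 significant figures.
Rounded: 313 N.

313 N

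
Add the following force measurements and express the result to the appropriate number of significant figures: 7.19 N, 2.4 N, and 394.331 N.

7.19 N + 2.4 N + 394.331 N = 403.921 N.
Addition/subtraction keeps the fewest decimal places: 7.19 → 2 decimal places, 2.4 → 1 decimal place, 394.331 → 3 decimal places; limit is 1.
Rounded to 1 decimal place: 403.9 N.

403.9 N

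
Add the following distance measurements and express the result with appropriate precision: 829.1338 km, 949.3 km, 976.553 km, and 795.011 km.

3550.0 km

829.1338 km + 949.3 km + 976.553 km + 795.011 km = 3549.9978 km.
Addition/subtraction keeps the fewest decimal places: 829.1338 → 4 decimal places, 949.3 → 1 decimal place, 976.553 → 3 decimal places, 795.011 → 3 decimal places; limit is 1.
Rounded to 1 decimal place: 3550.0 km.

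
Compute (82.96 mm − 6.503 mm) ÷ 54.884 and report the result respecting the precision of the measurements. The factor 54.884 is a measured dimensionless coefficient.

82.96 mm − 6.503 mm = 76.457 mm; the difference is limited to 2 decimal places (4 s.f.).
Carrying full precision, 76.457 ÷ 54.884 = 1.39306537424… mm; 54.884 has 5 s.f., so the result keeps min(4, 5) = 4 s.f.
Rounded to 4 significant figures: 1.393 mm.

1.393 mm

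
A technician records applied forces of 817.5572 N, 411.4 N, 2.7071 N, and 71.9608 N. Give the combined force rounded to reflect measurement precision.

817.5572 N + 411.4 N + 2.7071 N + 71.9608 N = 1303.6251 N.
Addition/subtraction keeps the fewest decimal places: 817.5572 → 4 decimal places, 411.4 → 1 decimal place, 2.7071 → 4 decimal places, 71.9608 → 4 decimal places; limit is 1.
Rounded to 1 decimal place: 1303.6 N.

1303.6 N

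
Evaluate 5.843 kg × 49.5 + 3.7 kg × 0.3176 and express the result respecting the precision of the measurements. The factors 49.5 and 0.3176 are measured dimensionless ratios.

290. kg

5.843 × 49.5 = 289.2285 → 2.89 × 10² kg (3 s.f., last digit at the 10^0 place).
3.7 × 0.3176 = 1.17512 → 1.2 kg (2 s.f., last digit at the 10^-1 place).
Sum: 290.40362 kg; keep the coarser place, 10^0.
Result: 290. kg.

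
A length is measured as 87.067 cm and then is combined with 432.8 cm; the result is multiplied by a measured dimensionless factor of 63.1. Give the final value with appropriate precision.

87.067 cm + 432.8 cm = 519.867 cm; the sum is limited to 1 decimal place (4 s.f.).
Carrying full precision, 519.867 × 63.1 = 32803.6077 cm; 63.1 has 3 s.f., so the result keeps min(4, 3) = 3 s.f.
Rounded to 3 significant figures: 3.28 × 10⁴ cm.

3.28 × 10⁴ cm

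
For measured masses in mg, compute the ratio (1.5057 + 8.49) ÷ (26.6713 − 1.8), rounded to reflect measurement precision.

0.402

1.5057 + 8.49 = 9.9957, limited to 2 d.p. → 4 s.f.; 26.6713 − 1.8 = 24.8713, limited to 1 d.p. → 3 s.f.
Carrying full precision, 9.9957 ÷ 24.8713 = 0.401896965579…; keep min(4, 3) = 3 s.f.
Rounded to 3 significant figures: 0.402.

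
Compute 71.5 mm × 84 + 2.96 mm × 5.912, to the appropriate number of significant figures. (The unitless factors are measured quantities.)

71.5 × 84 = 6006 → 6.0 × 10³ mm (2 s.f., last digit at the 10^2 place).
2.96 × 5.912 = 17.49952 → 17.5 mm (3 s.f., last digit at the 10^-1 place).
Sum: 6023.49952 mm; keep the coarser place, 10^2.
Result: 6.0 × 10³ mm.

6.0 × 10³ mm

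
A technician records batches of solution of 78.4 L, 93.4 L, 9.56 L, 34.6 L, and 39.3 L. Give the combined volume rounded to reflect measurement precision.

78.4 L + 93.4 L + 9.56 L + 34.6 L + 39.3 L = 255.26 L.
Addition/subtraction keeps the fewest decimal places: 78.4 → 1 decimal place, 93.4 → 1 decimal place, 9.56 → 2 decimal places, 34.6 → 1 decimal place, 39.3 → 1 decimal place; limit is 1.
Rounded to 1 decimal place: 255.3 L.

255.3 L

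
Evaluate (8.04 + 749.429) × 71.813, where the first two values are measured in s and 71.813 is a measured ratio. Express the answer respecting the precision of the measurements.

54396 s

8.04 s + 749.429 s = 757.469 s; the sum is limited to 2 decimal places (5 s.f.).
Carrying full precision, 757.469 × 71.813 = 54396.121297 s; 71.813 has 5 s.f., so the result keeps min(5, 5) = 5 s.f.
Rounded to 5 significant figures: 54396 s.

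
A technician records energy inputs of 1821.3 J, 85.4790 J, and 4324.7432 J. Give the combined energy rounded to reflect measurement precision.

1821.3 J + 85.4790 J + 4324.7432 J = 6231.5222 J.
Addition/subtraction keeps the fewest decimal places: 1821.3 → 1 decimal place, 85.4790 → 4 decimal places, 4324.7432 → 4 decimal places; limit is 1.
Rounded to 1 decimal place: 6231.5 J.

6231.5 J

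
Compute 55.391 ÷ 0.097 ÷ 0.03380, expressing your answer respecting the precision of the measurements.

1.7 × 10^4

55.391 ÷ 0.097 ÷ 0.03380 = 16894.7111572…
Multiplication/division keeps the fewest significant figures: 55.391 → 5 s.f., 0.097 → 2 s.f., 0.03380 → 4 s.f.; limit is 2.
Rounded to 2 significant figures: 1.7 × 10^4.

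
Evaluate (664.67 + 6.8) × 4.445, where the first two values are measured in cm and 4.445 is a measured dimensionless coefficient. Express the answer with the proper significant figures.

664.67 cm + 6.8 cm = 671.47 cm; the sum is limited to 1 decimal place (4 s.f.).
Carrying full precision, 671.47 × 4.445 = 2984.68415 cm; 4.445 has 4 s.f., so the result keeps min(4, 4) = 4 s.f.
Rounded to 4 significant figures: 2985 cm.

2985 cm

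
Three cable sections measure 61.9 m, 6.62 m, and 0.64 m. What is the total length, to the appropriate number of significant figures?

69.2 m

61.9 m + 6.62 m + 0.64 m = 69.16 m.
Addition/subtraction keeps the fewest decimal places: 61.9 → 1 decimal place, 6.62 → 2 decimal places, 0.64 → 2 decimal places; limit is 1.
Rounded to 1 decimal place: 69.2 m.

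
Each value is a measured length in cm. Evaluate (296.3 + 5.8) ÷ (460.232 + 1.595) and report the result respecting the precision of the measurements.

0.6541

296.3 + 5.8 = 302.1, limited to 1 d.p. → 4 s.f.; 460.232 + 1.595 = 461.827, limited to 3 d.p. → 6 s.f.
Carrying full precision, 302.1 ÷ 461.827 = 0.654141052818…; keep min(4, 6) = 4 s.f.
Rounded to 4 significant figures: 0.6541.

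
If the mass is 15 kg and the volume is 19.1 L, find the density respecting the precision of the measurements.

0.79 kg/L

density = 15 kg ÷ 19.1 L = 0.785340314136… kg/L.
15 has 2 significant figures; 19.1 has 3.
Division/multiplication keeps the fewest: 2 significant figures.
Rounded: 0.79 kg/L.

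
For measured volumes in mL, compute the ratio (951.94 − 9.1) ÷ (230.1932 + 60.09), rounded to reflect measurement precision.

951.94 − 9.1 = 942.84, limited to 1 d.p. → 4 s.f.; 230.1932 + 60.09 = 290.2832, limited to 2 d.p. → 5 s.f.
Carrying full precision, 942.84 ÷ 290.2832 = 3.24800057323…; keep min(4, 5) = 4 s.f.
Rounded to 4 significant figures: 3.248.

3.248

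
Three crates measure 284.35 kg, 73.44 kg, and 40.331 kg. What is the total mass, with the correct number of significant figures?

398.12 kg

284.35 kg + 73.44 kg + 40.331 kg = 398.121 kg.
Addition/subtraction keeps the fewest decimal places: 284.35 → 2 decimal places, 73.44 → 2 decimal places, 40.331 → 3 decimal places; limit is 2.
Rounded to 2 decimal places: 398.12 kg.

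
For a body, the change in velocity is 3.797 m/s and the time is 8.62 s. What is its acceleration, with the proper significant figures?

acceleration = 3.797 m/s ÷ 8.62 s = 0.440487238979… m/s².
3.797 has 4 significant figures; 8.62 has 3.
Division/multiplication keeps the fewest: 3 significant figures.
Rounded: 0.440 m/s².

0.440 m/s²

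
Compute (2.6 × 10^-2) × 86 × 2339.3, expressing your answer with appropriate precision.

(2.6 × 10^-2) × 86 × 2339.3 = 5230.6748
Multiplication/division keeps the fewest significant figures: 2.6 × 10^-2 → 2 s.f., 86 → 2 s.f., 2339.3 → 5 s.f.; limit is 2.
Rounded to 2 significant figures: 5.2 × 10^3.

5.2 × 10^3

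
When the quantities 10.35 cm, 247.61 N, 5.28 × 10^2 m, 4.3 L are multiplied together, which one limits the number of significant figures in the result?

4.3 L

10.35 cm → 4 s.f.; 247.61 N → 5 s.f.; 5.28 × 10^2 m → 3 s.f.; 4.3 L → 2 s.f.
The fewest is 2 significant figures, from 4.3 L.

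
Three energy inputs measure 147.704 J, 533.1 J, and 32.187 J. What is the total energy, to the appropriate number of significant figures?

147.704 J + 533.1 J + 32.187 J = 712.991 J.
Addition/subtraction keeps the fewest decimal places: 147.704 → 3 decimal places, 533.1 → 1 decimal place, 32.187 → 3 decimal places; limit is 1.
Rounded to 1 decimal place: 713.0 J.

713.0 J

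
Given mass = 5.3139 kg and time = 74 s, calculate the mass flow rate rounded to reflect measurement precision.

0.072 kg/s

mass flow rate = 5.3139 kg ÷ 74 s = 0.0718094594595… kg/s.
5.3139 has 5 significant figures; 74 has 2.
Division/multiplication keeps the fewest: 2 significant figures.
Rounded: 0.072 kg/s.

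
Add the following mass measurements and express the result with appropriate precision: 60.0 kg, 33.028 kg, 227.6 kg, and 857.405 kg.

60.0 kg + 33.028 kg + 227.6 kg + 857.405 kg = 1178.033 kg.
Addition/subtraction keeps the fewest decimal places: 60.0 → 1 decimal place, 33.028 → 3 decimal places, 227.6 → 1 decimal place, 857.405 → 3 decimal places; limit is 1.
Rounded to 1 decimal place: 1178.0 kg.

1178.0 kg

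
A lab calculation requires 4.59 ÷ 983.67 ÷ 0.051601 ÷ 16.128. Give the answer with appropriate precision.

4.59 ÷ 983.67 ÷ 0.051601 ÷ 16.128 = 0.00560692344204…
Multiplication/division keeps the fewest significant figures: 4.59 → 3 s.f., 983.67 → 5 s.f., 0.051601 → 5 s.f., 16.128 → 5 s.f.; limit is 3.
Rounded to 3 significant figures: 0.00561.

0.00561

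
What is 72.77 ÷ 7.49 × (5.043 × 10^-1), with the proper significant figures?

72.77 ÷ 7.49 × (5.043 × 10^-1) = 4.89958758344…
Multiplication/division keeps the fewest significant figures: 72.77 → 4 s.f., 7.49 → 3 s.f., 5.043 × 10^-1 → 4 s.f.; limit is 3.
Rounded to 3 significant figures: 4.90.

4.90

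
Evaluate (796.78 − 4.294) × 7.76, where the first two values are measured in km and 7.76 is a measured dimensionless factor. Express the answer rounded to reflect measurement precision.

6.15 × 10³ km

796.78 km − 4.294 km = 792.486 km; the difference is limited to 2 decimal places (5 s.f.).
Carrying full precision, 792.486 × 7.76 = 6149.69136 km; 7.76 has 3 s.f., so the result keeps min(5, 3) = 3 s.f.
Rounded to 3 significant figures: 6.15 × 10³ km.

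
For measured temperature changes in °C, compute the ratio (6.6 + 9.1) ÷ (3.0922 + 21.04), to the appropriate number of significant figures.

6.6 + 9.1 = 15.7, limited to 1 d.p. → 3 s.f.; 3.0922 + 21.04 = 24.1322, limited to 2 d.p. → 4 s.f.
Carrying full precision, 15.7 ÷ 24.1322 = 0.65058303843…; keep min(3, 4) = 3 s.f.
Rounded to 3 significant figures: 0.651.

0.651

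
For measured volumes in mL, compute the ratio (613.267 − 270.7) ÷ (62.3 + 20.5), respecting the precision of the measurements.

4.14

613.267 − 270.7 = 342.567, limited to 1 d.p. → 4 s.f.; 62.3 + 20.5 = 82.8, limited to 1 d.p. → 3 s.f.
Carrying full precision, 342.567 ÷ 82.8 = 4.1372826087…; keep min(4, 3) = 3 s.f.
Rounded to 3 significant figures: 4.14.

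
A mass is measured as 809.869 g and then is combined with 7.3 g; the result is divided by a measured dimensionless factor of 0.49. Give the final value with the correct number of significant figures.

809.869 g + 7.3 g = 817.169 g; the sum is limited to 1 decimal place (4 s.f.).
Carrying full precision, 817.169 ÷ 0.49 = 1667.69183673… g; 0.49 has 2 s.f., so the result keeps min(4, 2) = 2 s.f.
Rounded to 2 significant figures: 1.7 × 10³ g.

1.7 × 10³ g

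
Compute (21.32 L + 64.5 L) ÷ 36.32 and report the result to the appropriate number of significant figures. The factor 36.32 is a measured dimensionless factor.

2.36 L

21.32 L + 64.5 L = 85.82 L; the sum is limited to 1 decimal place (3 s.f.).
Carrying full precision, 85.82 ÷ 36.32 = 2.36288546256… L; 36.32 has 4 s.f., so the result keeps min(3, 4) = 3 s.f.
Rounded to 3 significant figures: 2.36 L.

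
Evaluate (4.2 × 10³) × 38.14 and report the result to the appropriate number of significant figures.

(4.2 × 10³) × 38.14 = 160188
Multiplication/division keeps the fewest significant figures: 4.2 × 10³ → 2 s.f., 38.14 → 4 s.f.; limit is 2.
Rounded to 2 significant figures: 1.6 × 10⁵.

1.6 × 10⁵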